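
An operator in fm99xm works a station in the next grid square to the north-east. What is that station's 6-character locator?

Longitude subsquare x = 23; +1 → 24, wraps to 0 = a, carry into square.
Longitude square 9; +1 → 10, wraps to 0, carry into field.
Longitude field F = 5; +1 → 6 = G.
Latitude subsquare m = 12; +1 → 13 = n.

GM09an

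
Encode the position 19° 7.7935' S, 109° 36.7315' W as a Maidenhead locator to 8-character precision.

DH50eu68

Offset from 180°W / 90°S: lon 70.38781°, lat 70.87011°.
Field: 70.38781/20 → 3 → D, 70.87011/10 → 7 → H; chars DH.
Square: 10.38781/2 → 5, 0.87011/1 → 0; chars 50.
Subsquare: 0.38781/0.0833333 → 4 → e, 0.87011/0.0416667 → 20 → u; chars eu.
Extended square: 0.05448/0.00833333 → 6, 0.03678/0.00416667 → 8; chars 68.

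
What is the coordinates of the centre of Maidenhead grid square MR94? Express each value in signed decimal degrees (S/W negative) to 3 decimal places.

84.500, 79.000

Field M=12, R=17: +12·20° lon, +17·10° lat → SW at lon 60°, lat 80°.
Square 9, 4: +9·2° lon, +4·1° lat → SW at lon 78°, lat 84°.
Cell spans 2° lon × 1° lat. Centre is SW corner plus half of each.
latitude 84.500, longitude 79.000.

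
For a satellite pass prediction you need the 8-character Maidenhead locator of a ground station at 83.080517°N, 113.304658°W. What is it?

DR33ib39

Offset from 180°W / 90°S: lon 66.69534°, lat 173.08052°.
Field (20°×10°, letters A–R): lon ⌊66.69534/20⌋ = 3 → D; lat ⌊173.08052/10⌋ = 17 → R.
Square (2°×1°, digits 0–9): lon ⌊6.69534/2⌋ = 3; lat ⌊3.08052/1⌋ = 3.
Subsquare (5′×2.5′, letters a–x): lon ⌊0.69534/0.0833333⌋ = 8 → i; lat ⌊0.08052/0.0416667⌋ = 1 → b.
Extended square (30″×15″, digits 0–9): lon ⌊0.02868/0.00833333⌋ = 3; lat ⌊0.03885/0.00416667⌋ = 9.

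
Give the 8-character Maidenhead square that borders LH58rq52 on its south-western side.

LH58rq41

Longitude extended square 5; −1 → 4.
Latitude extended square 2; −1 → 1.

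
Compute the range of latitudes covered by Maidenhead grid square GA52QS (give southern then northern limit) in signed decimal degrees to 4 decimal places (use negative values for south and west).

-87.2500, -87.2083

Field G=6, A=0: +6·20° lon, +0·10° lat → SW at lon -60°, lat -90°.
Square 5, 2: +5·2° lon, +2·1° lat → SW at lon -50°, lat -88°.
Subsquare q=16, s=18: +16·0.0833333° lon, +18·0.0416667° lat → SW at lon -48.6667°, lat -87.25°.
Cell spans 0.0833333° lon × 0.0416667° lat.
south -87.2500, north -87.2083.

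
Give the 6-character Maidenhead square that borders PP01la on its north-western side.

Longitude subsquare l = 11; −1 → 10 = k.
Latitude subsquare a = 0; +1 → 1 = b.

PP01kb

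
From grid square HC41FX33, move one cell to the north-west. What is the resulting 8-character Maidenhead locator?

HC41fx24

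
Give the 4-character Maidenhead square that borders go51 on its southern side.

GO50

Latitude square 1; −1 → 0.
The longitude characters are unchanged.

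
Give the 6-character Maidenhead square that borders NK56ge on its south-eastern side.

NK56hd

Longitude subsquare g = 6; +1 → 7 = h.
Latitude subsquare e = 4; −1 → 3 = d.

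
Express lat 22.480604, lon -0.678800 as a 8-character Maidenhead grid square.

Offset from 180°W / 90°S: lon 179.32120°, lat 112.48060°.
Field (20°×10°, letters A–R): lon ⌊179.32120/20⌋ = 8 → I; lat ⌊112.48060/10⌋ = 11 → L.
Square (2°×1°, digits 0–9): lon ⌊19.32120/2⌋ = 9; lat ⌊2.48060/1⌋ = 2.
Subsquare (5′×2.5′, letters a–x): lon ⌊1.32120/0.0833333⌋ = 15 → p; lat ⌊0.48060/0.0416667⌋ = 11 → l.
Extended square (30″×15″, digits 0–9): lon ⌊0.07120/0.00833333⌋ = 8; lat ⌊0.02227/0.00416667⌋ = 5.

IL92pl85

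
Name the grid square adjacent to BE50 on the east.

Longitude square 5; +1 → 6.
The latitude characters are unchanged.

BE60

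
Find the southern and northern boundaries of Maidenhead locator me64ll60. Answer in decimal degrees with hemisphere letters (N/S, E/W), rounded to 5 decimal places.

45.54167° S, 45.53750° S

Field M=12, E=4: +12·20° lon, +4·10° lat → SW at lon 60°, lat -50°.
Square 6, 4: +6·2° lon, +4·1° lat → SW at lon 72°, lat -46°.
Subsquare l=11, l=11: +11·0.0833333° lon, +11·0.0416667° lat → SW at lon 72.9167°, lat -45.5417°.
Extended square 6, 0: +6·0.00833333° lon, +0·0.00416667° lat → SW at lon 72.9667°, lat -45.5417°.
Cell spans 0.00833333° lon × 0.00416667° lat.
south 45.54167° S, north 45.53750° S.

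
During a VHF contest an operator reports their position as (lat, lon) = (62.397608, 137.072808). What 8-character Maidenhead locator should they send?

Offset from 180°W / 90°S: lon 317.07281°, lat 152.39761°.
Field (20°×10°, letters A–R): 317.07281/20 → 15 → P, 152.39761/10 → 15 → P; chars PP.
Square (2°×1°, digits 0–9): 17.07281/2 → 8, 2.39761/1 → 2; chars 82.
Subsquare (5′×2.5′, letters a–x): 1.07281/0.0833333 → 12 → m, 0.39761/0.0416667 → 9 → j; chars mj.
Extended square (30″×15″, digits 0–9): 0.07281/0.00833333 → 8, 0.02261/0.00416667 → 5; chars 85.

PP82mj85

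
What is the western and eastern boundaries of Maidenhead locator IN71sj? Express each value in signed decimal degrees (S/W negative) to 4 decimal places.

-4.5000, -4.4167

Field I=8, N=13: +8·20° lon, +13·10° lat → SW at lon -20°, lat 40°.
Square 7, 1: +7·2° lon, +1·1° lat → SW at lon -6°, lat 41°.
Subsquare s=18, j=9: +18·0.0833333° lon, +9·0.0416667° lat → SW at lon -4.5°, lat 41.375°.
Cell spans 0.0833333° lon × 0.0416667° lat.
west -4.5000, east -4.4167.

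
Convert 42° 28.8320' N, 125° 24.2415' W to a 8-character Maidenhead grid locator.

Shift to the Maidenhead origin (180°W, 90°S): lon 54.59597, lat 132.48053.
Field (20°×10°, letters A–R): 54.59597/20 → 2 → C, 132.48053/10 → 13 → N; chars CN.
Square (2°×1°, digits 0–9): 14.59597/2 → 7, 2.48053/1 → 2; chars 72.
Subsquare (5′×2.5′, letters a–x): 0.59597/0.0833333 → 7 → h, 0.48053/0.0416667 → 11 → l; chars hl.
Extended square (30″×15″, digits 0–9): 0.01264/0.00833333 → 1, 0.02220/0.00416667 → 5; chars 15.

CN72hl15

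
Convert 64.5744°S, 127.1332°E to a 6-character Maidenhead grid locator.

PC35nk

Shift to the Maidenhead origin (180°W, 90°S): lon 307.1332, lat 25.4256.
Field: 307.1332/20 → 15 → P, 25.4256/10 → 2 → C; chars PC.
Square: 7.1332/2 → 3, 5.4256/1 → 5; chars 35.
Subsquare: 1.1332/0.0833333 → 13 → n, 0.4256/0.0416667 → 10 → k; chars nk.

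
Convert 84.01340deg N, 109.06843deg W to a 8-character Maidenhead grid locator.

Shift to the Maidenhead origin (180°W, 90°S): lon 70.93157, lat 174.01340.
Field: 70.93157/20 → 3 → D, 174.01340/10 → 17 → R; chars DR.
Square: 10.93157/2 → 5, 4.01340/1 → 4; chars 54.
Subsquare: 0.93157/0.0833333 → 11 → l, 0.01340/0.0416667 → 0 → a; chars la.
Extended square: 0.01490/0.00833333 → 1, 0.01340/0.00416667 → 3; chars 13.

DR54la13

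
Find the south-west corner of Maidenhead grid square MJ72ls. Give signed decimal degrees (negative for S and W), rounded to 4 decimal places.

Field M=12, J=9: +12·20° lon, +9·10° lat → SW at lon 60°, lat 0°.
Square 7, 2: +7·2° lon, +2·1° lat → SW at lon 74°, lat 2°.
Subsquare l=11, s=18: +11·0.0833333° lon, +18·0.0416667° lat → SW at lon 74.9167°, lat 2.75°.
latitude 2.7500, longitude 74.9167.

2.7500, 74.9167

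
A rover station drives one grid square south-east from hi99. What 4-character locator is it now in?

II08

Longitude square 9; +1 → 10, wraps to 0, carry into field.
Longitude field H = 7; +1 → 8 = I.
Latitude square 9; −1 → 8.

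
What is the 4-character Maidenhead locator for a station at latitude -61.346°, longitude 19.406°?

JC98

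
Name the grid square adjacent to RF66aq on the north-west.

RF56xr

Longitude subsquare a = 0; −1 → -1, wraps to 23 = x, carry into square.
Longitude square 6; −1 → 5.
Latitude subsquare q = 16; +1 → 17 = r.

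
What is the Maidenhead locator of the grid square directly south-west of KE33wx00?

Longitude extended square 0; −1 → -1, wraps to 9, carry into subsquare.
Longitude subsquare w = 22; −1 → 21 = v.
Latitude extended square 0; −1 → -1, wraps to 9, carry into subsquare.
Latitude subsquare x = 23; −1 → 22 = w.

KE33vw99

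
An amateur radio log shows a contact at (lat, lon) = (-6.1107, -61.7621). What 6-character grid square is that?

Add 180° to longitude and 90° to latitude: 118.2379, 83.8893.
Field (20°×10°, letters A–R): 118.2379/20 → 5 → F, 83.8893/10 → 8 → I; chars FI.
Square (2°×1°, digits 0–9): 18.2379/2 → 9, 3.8893/1 → 3; chars 93.
Subsquare (5′×2.5′, letters a–x): 0.2379/0.0833333 → 2 → c, 0.8893/0.0416667 → 21 → v; chars cv.

FI93cv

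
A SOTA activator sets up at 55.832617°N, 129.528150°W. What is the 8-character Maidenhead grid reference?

Shift to the Maidenhead origin (180°W, 90°S): lon 50.47185, lat 145.83262.
Field (20°×10°, letters A–R): lon ⌊50.47185/20⌋ = 2 → C; lat ⌊145.83262/10⌋ = 14 → O.
Square (2°×1°, digits 0–9): lon ⌊10.47185/2⌋ = 5; lat ⌊5.83262/1⌋ = 5.
Subsquare (5′×2.5′, letters a–x): lon ⌊0.47185/0.0833333⌋ = 5 → f; lat ⌊0.83262/0.0416667⌋ = 19 → t.
Extended square (30″×15″, digits 0–9): lon ⌊0.05518/0.00833333⌋ = 6; lat ⌊0.04095/0.00416667⌋ = 9.

CO55ft69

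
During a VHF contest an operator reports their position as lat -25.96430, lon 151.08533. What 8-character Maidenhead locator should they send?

QG54na08

Offset from 180°W / 90°S: lon 331.08533°, lat 64.03570°.
Field: 331.08533/20 → 16 → Q, 64.03570/10 → 6 → G; chars QG.
Square: 11.08533/2 → 5, 4.03570/1 → 4; chars 54.
Subsquare: 1.08533/0.0833333 → 13 → n, 0.03570/0.0416667 → 0 → a; chars na.
Extended square: 0.00200/0.00833333 → 0, 0.03570/0.00416667 → 8; chars 08.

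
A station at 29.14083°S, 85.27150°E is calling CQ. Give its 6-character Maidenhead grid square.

NG20pu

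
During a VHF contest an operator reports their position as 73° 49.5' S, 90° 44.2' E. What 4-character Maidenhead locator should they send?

Offset from 180°W / 90°S: lon 270.74°, lat 16.17°.
Field: lon ⌊270.74/20⌋ = 13 → N; lat ⌊16.17/10⌋ = 1 → B.
Square: lon ⌊10.74/2⌋ = 5; lat ⌊6.17/1⌋ = 6.

NB56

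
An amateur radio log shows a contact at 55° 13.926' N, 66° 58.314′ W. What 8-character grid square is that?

FO65mf35

Shift to the Maidenhead origin (180°W, 90°S): lon 113.02810, lat 145.23210.
Field (20°×10°, letters A–R): lon ⌊113.02810/20⌋ = 5 → F; lat ⌊145.23210/10⌋ = 14 → O.
Square (2°×1°, digits 0–9): lon ⌊13.02810/2⌋ = 6; lat ⌊5.23210/1⌋ = 5.
Subsquare (5′×2.5′, letters a–x): lon ⌊1.02810/0.0833333⌋ = 12 → m; lat ⌊0.23210/0.0416667⌋ = 5 → f.
Extended square (30″×15″, digits 0–9): lon ⌊0.02810/0.00833333⌋ = 3; lat ⌊0.02377/0.00416667⌋ = 5.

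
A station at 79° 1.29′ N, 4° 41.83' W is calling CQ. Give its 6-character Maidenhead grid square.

IQ79pa

Offset from 180°W / 90°S: lon 175.3028°, lat 169.0215°.
Field: 175.3028/20 → 8 → I, 169.0215/10 → 16 → Q; chars IQ.
Square: 15.3028/2 → 7, 9.0215/1 → 9; chars 79.
Subsquare: 1.3028/0.0833333 → 15 → p, 0.0215/0.0416667 → 0 → a; chars pa.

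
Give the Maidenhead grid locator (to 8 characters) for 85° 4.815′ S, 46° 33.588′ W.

GA64rw20

Add 180° to longitude and 90° to latitude: 133.44020, 4.91975.
Field: lon ⌊133.44020/20⌋ = 6 → G; lat ⌊4.91975/10⌋ = 0 → A.
Square: lon ⌊13.44020/2⌋ = 6; lat ⌊4.91975/1⌋ = 4.
Subsquare: lon ⌊1.44020/0.0833333⌋ = 17 → r; lat ⌊0.91975/0.0416667⌋ = 22 → w.
Extended square: lon ⌊0.02353/0.00833333⌋ = 2; lat ⌊0.00308/0.00416667⌋ = 0.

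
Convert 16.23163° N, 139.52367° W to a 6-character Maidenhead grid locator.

CK06ff

Offset from 180°W / 90°S: lon 40.4763°, lat 106.2316°.
Field: lon ⌊40.4763/20⌋ = 2 → C; lat ⌊106.2316/10⌋ = 10 → K.
Square: lon ⌊0.4763/2⌋ = 0; lat ⌊6.2316/1⌋ = 6.
Subsquare: lon ⌊0.4763/0.0833333⌋ = 5 → f; lat ⌊0.2316/0.0416667⌋ = 5 → f.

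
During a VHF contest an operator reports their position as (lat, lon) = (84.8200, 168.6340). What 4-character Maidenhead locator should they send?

RR44

Offset from 180°W / 90°S: lon 348.63°, lat 174.82°.
Field: lon ⌊348.63/20⌋ = 17 → R; lat ⌊174.82/10⌋ = 17 → R.
Square: lon ⌊8.63/2⌋ = 4; lat ⌊4.82/1⌋ = 4.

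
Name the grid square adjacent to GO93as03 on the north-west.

Longitude extended square 0; −1 → -1, wraps to 9, carry into subsquare.
Longitude subsquare a = 0; −1 → -1, wraps to 23 = x, carry into square.
Longitude square 9; −1 → 8.
Latitude extended square 3; +1 → 4.

GO83xs94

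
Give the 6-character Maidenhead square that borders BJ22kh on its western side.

Longitude subsquare k = 10; −1 → 9 = j.
The latitude characters are unchanged.

BJ22jh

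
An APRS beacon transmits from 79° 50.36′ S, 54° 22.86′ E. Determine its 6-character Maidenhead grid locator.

LB70ed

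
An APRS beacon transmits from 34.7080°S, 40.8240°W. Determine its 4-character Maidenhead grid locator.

Shift to the Maidenhead origin (180°W, 90°S): lon 139.18, lat 55.29.
Field (20°×10°, letters A–R): 139.18/20 → 6 → G, 55.29/10 → 5 → F; chars GF.
Square (2°×1°, digits 0–9): 19.18/2 → 9, 5.29/1 → 5; chars 95.

GF95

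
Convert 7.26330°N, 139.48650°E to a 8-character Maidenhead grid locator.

PJ97rg83

Add 180° to longitude and 90° to latitude: 319.48650, 97.26330.
Field (20°×10°, letters A–R): lon ⌊319.48650/20⌋ = 15 → P; lat ⌊97.26330/10⌋ = 9 → J.
Square (2°×1°, digits 0–9): lon ⌊19.48650/2⌋ = 9; lat ⌊7.26330/1⌋ = 7.
Subsquare (5′×2.5′, letters a–x): lon ⌊1.48650/0.0833333⌋ = 17 → r; lat ⌊0.26330/0.0416667⌋ = 6 → g.
Extended square (30″×15″, digits 0–9): lon ⌊0.06983/0.00833333⌋ = 8; lat ⌊0.01330/0.00416667⌋ = 3.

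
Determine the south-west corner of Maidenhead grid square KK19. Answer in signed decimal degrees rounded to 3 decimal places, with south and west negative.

19.000, 22.000

Field K=10, K=10: +10·20° lon, +10·10° lat → SW at lon 20°, lat 10°.
Square 1, 9: +1·2° lon, +9·1° lat → SW at lon 22°, lat 19°.
latitude 19.000, longitude 22.000.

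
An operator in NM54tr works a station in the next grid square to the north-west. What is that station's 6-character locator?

NM54ss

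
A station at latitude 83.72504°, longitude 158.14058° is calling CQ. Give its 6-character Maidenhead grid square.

QR93br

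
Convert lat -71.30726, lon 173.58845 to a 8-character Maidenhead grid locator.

Offset from 180°W / 90°S: lon 353.58845°, lat 18.69274°.
Field (20°×10°, letters A–R): 353.58845/20 → 17 → R, 18.69274/10 → 1 → B; chars RB.
Square (2°×1°, digits 0–9): 13.58845/2 → 6, 8.69274/1 → 8; chars 68.
Subsquare (5′×2.5′, letters a–x): 1.58845/0.0833333 → 19 → t, 0.69274/0.0416667 → 16 → q; chars tq.
Extended square (30″×15″, digits 0–9): 0.00512/0.00833333 → 0, 0.02607/0.00416667 → 6; chars 06.

RB68tq06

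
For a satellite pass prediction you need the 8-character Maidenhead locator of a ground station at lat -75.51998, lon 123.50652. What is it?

PB14sl05

Shift to the Maidenhead origin (180°W, 90°S): lon 303.50652, lat 14.48002.
Field: lon ⌊303.50652/20⌋ = 15 → P; lat ⌊14.48002/10⌋ = 1 → B.
Square: lon ⌊3.50652/2⌋ = 1; lat ⌊4.48002/1⌋ = 4.
Subsquare: lon ⌊1.50652/0.0833333⌋ = 18 → s; lat ⌊0.48002/0.0416667⌋ = 11 → l.
Extended square: lon ⌊0.00652/0.00833333⌋ = 0; lat ⌊0.02169/0.00416667⌋ = 5.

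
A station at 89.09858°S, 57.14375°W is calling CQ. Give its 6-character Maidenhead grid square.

Shift to the Maidenhead origin (180°W, 90°S): lon 122.8563, lat 0.9014.
Field: 122.8563/20 → 6 → G, 0.9014/10 → 0 → A; chars GA.
Square: 2.8563/2 → 1, 0.9014/1 → 0; chars 10.
Subsquare: 0.8563/0.0833333 → 10 → k, 0.9014/0.0416667 → 21 → v; chars kv.

GA10kv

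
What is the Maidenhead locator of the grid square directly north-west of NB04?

MB95

Longitude square 0; −1 → -1, wraps to 9, carry into field.
Longitude field N = 13; −1 → 12 = M.
Latitude square 4; +1 → 5.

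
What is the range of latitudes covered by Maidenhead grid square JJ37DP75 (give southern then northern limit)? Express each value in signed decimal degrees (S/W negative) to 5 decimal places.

7.64583, 7.65000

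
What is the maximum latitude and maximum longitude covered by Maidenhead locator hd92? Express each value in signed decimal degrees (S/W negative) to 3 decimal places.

-57.000, -20.000

Field H=7, D=3: +7·20° lon, +3·10° lat → SW at lon -40°, lat -60°.
Square 9, 2: +9·2° lon, +2·1° lat → SW at lon -22°, lat -58°.
Cell spans 2° lon × 1° lat. NE corner is SW corner plus one full cell.
latitude -57.000, longitude -20.000.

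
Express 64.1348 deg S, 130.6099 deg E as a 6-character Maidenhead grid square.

PC55hu

Add 180° to longitude and 90° to latitude: 310.6099, 25.8652.
Field: lon ⌊310.6099/20⌋ = 15 → P; lat ⌊25.8652/10⌋ = 2 → C.
Square: lon ⌊10.6099/2⌋ = 5; lat ⌊5.8652/1⌋ = 5.
Subsquare: lon ⌊0.6099/0.0833333⌋ = 7 → h; lat ⌊0.8652/0.0416667⌋ = 20 → u.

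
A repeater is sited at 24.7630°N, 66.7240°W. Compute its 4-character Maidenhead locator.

FL64

Add 180° to longitude and 90° to latitude: 113.28, 114.76.
Field: lon ⌊113.28/20⌋ = 5 → F; lat ⌊114.76/10⌋ = 11 → L.
Square: lon ⌊13.28/2⌋ = 6; lat ⌊4.76/1⌋ = 4.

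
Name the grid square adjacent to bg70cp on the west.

Longitude subsquare c = 2; −1 → 1 = b.
The latitude characters are unchanged.

BG70bp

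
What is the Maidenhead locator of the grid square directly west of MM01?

Longitude square 0; −1 → -1, wraps to 9, carry into field.
Longitude field M = 12; −1 → 11 = L.
The latitude characters are unchanged.

LM91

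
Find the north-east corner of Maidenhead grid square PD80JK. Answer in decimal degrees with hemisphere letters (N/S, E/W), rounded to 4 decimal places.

59.5417° S, 136.8333° E

Field P=15, D=3: +15·20° lon, +3·10° lat → SW at lon 120°, lat -60°.
Square 8, 0: +8·2° lon, +0·1° lat → SW at lon 136°, lat -60°.
Subsquare j=9, k=10: +9·0.0833333° lon, +10·0.0416667° lat → SW at lon 136.75°, lat -59.5833°.
Cell spans 0.0833333° lon × 0.0416667° lat. NE corner is SW corner plus one full cell.
latitude 59.5417° S, longitude 136.8333° E.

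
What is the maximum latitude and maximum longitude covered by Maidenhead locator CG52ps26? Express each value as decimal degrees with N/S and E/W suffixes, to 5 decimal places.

27.22083° S, 128.72500° W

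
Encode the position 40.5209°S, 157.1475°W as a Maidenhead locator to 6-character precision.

BE19kl

Offset from 180°W / 90°S: lon 22.8525°, lat 49.4791°.
Field: lon ⌊22.8525/20⌋ = 1 → B; lat ⌊49.4791/10⌋ = 4 → E.
Square: lon ⌊2.8525/2⌋ = 1; lat ⌊9.4791/1⌋ = 9.
Subsquare: lon ⌊0.8525/0.0833333⌋ = 10 → k; lat ⌊0.4791/0.0416667⌋ = 11 → l.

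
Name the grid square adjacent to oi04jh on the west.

OI04ih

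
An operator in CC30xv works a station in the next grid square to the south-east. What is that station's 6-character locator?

Longitude subsquare x = 23; +1 → 24, wraps to 0 = a, carry into square.
Longitude square 3; +1 → 4.
Latitude subsquare v = 21; −1 → 20 = u.

CC40au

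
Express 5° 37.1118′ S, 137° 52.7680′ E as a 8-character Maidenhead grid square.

PI84wj51

Shift to the Maidenhead origin (180°W, 90°S): lon 317.87947, lat 84.38147.
Field: 317.87947/20 → 15 → P, 84.38147/10 → 8 → I; chars PI.
Square: 17.87947/2 → 8, 4.38147/1 → 4; chars 84.
Subsquare: 1.87947/0.0833333 → 22 → w, 0.38147/0.0416667 → 9 → j; chars wj.
Extended square: 0.04613/0.00833333 → 5, 0.00647/0.00416667 → 1; chars 51.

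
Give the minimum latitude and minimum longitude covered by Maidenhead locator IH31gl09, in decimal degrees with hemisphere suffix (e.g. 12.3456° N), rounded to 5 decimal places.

18.50417° S, 13.50000° W

Field I=8, H=7: +8·20° lon, +7·10° lat → SW at lon -20°, lat -20°.
Square 3, 1: +3·2° lon, +1·1° lat → SW at lon -14°, lat -19°.
Subsquare g=6, l=11: +6·0.0833333° lon, +11·0.0416667° lat → SW at lon -13.5°, lat -18.5417°.
Extended square 0, 9: +0·0.00833333° lon, +9·0.00416667° lat → SW at lon -13.5°, lat -18.5042°.
latitude 18.50417° S, longitude 13.50000° W.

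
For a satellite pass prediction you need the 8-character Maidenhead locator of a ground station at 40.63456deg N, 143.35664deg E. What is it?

QN10qp22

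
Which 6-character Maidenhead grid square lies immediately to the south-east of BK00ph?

BK00qg

Longitude subsquare p = 15; +1 → 16 = q.
Latitude subsquare h = 7; −1 → 6 = g.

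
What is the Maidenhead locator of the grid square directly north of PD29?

PE20

Latitude square 9; +1 → 10, wraps to 0, carry into field.
Latitude field D = 3; +1 → 4 = E.
The longitude characters are unchanged.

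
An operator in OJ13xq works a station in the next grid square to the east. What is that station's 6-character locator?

OJ23aq

Longitude subsquare x = 23; +1 → 24, wraps to 0 = a, carry into square.
Longitude square 1; +1 → 2.
The latitude characters are unchanged.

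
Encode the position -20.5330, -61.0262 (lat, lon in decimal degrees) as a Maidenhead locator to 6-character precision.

Offset from 180°W / 90°S: lon 118.9738°, lat 69.4670°.
Field (20°×10°, letters A–R): lon ⌊118.9738/20⌋ = 5 → F; lat ⌊69.4670/10⌋ = 6 → G.
Square (2°×1°, digits 0–9): lon ⌊18.9738/2⌋ = 9; lat ⌊9.4670/1⌋ = 9.
Subsquare (5′×2.5′, letters a–x): lon ⌊0.9738/0.0833333⌋ = 11 → l; lat ⌊0.4670/0.0416667⌋ = 11 → l.

FG99ll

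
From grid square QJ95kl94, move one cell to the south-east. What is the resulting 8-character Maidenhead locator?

QJ95ll03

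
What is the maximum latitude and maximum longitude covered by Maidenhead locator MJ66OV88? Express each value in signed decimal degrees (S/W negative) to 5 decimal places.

6.91250, 73.24167

Field M=12, J=9: +12·20° lon, +9·10° lat → SW at lon 60°, lat 0°.
Square 6, 6: +6·2° lon, +6·1° lat → SW at lon 72°, lat 6°.
Subsquare o=14, v=21: +14·0.0833333° lon, +21·0.0416667° lat → SW at lon 73.1667°, lat 6.875°.
Extended square 8, 8: +8·0.00833333° lon, +8·0.00416667° lat → SW at lon 73.2333°, lat 6.90833°.
Cell spans 0.00833333° lon × 0.00416667° lat. NE corner is SW corner plus one full cell.
latitude 6.91250, longitude 73.24167.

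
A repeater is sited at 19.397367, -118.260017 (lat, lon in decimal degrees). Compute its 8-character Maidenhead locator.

DK09uj85

Add 180° to longitude and 90° to latitude: 61.73998, 109.39737.
Field: lon ⌊61.73998/20⌋ = 3 → D; lat ⌊109.39737/10⌋ = 10 → K.
Square: lon ⌊1.73998/2⌋ = 0; lat ⌊9.39737/1⌋ = 9.
Subsquare: lon ⌊1.73998/0.0833333⌋ = 20 → u; lat ⌊0.39737/0.0416667⌋ = 9 → j.
Extended square: lon ⌊0.07332/0.00833333⌋ = 8; lat ⌊0.02237/0.00416667⌋ = 5.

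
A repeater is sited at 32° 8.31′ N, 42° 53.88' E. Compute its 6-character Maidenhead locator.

LM12kd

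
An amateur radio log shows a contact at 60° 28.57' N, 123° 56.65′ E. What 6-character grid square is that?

PP10xl

Offset from 180°W / 90°S: lon 303.9442°, lat 150.4762°.
Field: lon ⌊303.9442/20⌋ = 15 → P; lat ⌊150.4762/10⌋ = 15 → P.
Square: lon ⌊3.9442/2⌋ = 1; lat ⌊0.4762/1⌋ = 0.
Subsquare: lon ⌊1.9442/0.0833333⌋ = 23 → x; lat ⌊0.4762/0.0416667⌋ = 11 → l.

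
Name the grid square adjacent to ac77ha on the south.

AC76hx

Latitude subsquare a = 0; −1 → -1, wraps to 23 = x, carry into square.
Latitude square 7; −1 → 6.
The longitude characters are unchanged.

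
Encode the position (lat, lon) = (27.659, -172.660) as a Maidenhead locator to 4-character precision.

AL37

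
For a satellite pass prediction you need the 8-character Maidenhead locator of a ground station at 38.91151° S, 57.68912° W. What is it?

Add 180° to longitude and 90° to latitude: 122.31088, 51.08849.
Field (20°×10°, letters A–R): lon ⌊122.31088/20⌋ = 6 → G; lat ⌊51.08849/10⌋ = 5 → F.
Square (2°×1°, digits 0–9): lon ⌊2.31088/2⌋ = 1; lat ⌊1.08849/1⌋ = 1.
Subsquare (5′×2.5′, letters a–x): lon ⌊0.31088/0.0833333⌋ = 3 → d; lat ⌊0.08849/0.0416667⌋ = 2 → c.
Extended square (30″×15″, digits 0–9): lon ⌊0.06088/0.00833333⌋ = 7; lat ⌊0.00516/0.00416667⌋ = 1.

GF11dc71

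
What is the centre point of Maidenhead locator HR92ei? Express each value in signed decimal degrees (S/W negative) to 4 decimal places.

82.3542, -21.6250

Field H=7, R=17: +7·20° lon, +17·10° lat → SW at lon -40°, lat 80°.
Square 9, 2: +9·2° lon, +2·1° lat → SW at lon -22°, lat 82°.
Subsquare e=4, i=8: +4·0.0833333° lon, +8·0.0416667° lat → SW at lon -21.6667°, lat 82.3333°.
Cell spans 0.0833333° lon × 0.0416667° lat. Centre is SW corner plus half of each.
latitude 82.3542, longitude -21.6250.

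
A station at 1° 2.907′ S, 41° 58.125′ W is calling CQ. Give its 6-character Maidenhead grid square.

GI98aw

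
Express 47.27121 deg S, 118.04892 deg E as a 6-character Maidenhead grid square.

OE92ar

Offset from 180°W / 90°S: lon 298.0489°, lat 42.7288°.
Field: 298.0489/20 → 14 → O, 42.7288/10 → 4 → E; chars OE.
Square: 18.0489/2 → 9, 2.7288/1 → 2; chars 92.
Subsquare: 0.0489/0.0833333 → 0 → a, 0.7288/0.0416667 → 17 → r; chars ar.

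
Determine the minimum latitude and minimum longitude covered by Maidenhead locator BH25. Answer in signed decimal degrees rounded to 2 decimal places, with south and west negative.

-15.00, -156.00

Field B=1, H=7: +1·20° lon, +7·10° lat → SW at lon -160°, lat -20°.
Square 2, 5: +2·2° lon, +5·1° lat → SW at lon -156°, lat -15°.
latitude -15.00, longitude -156.00.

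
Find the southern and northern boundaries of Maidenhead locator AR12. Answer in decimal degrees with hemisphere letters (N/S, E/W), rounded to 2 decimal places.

82.00° N, 83.00° N

Field A=0, R=17: +0·20° lon, +17·10° lat → SW at lon -180°, lat 80°.
Square 1, 2: +1·2° lon, +2·1° lat → SW at lon -178°, lat 82°.
Cell spans 2° lon × 1° lat.
south 82.00° N, north 83.00° N.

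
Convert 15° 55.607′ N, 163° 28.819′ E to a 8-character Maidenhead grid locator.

RK15rw72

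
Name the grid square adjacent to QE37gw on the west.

QE37fw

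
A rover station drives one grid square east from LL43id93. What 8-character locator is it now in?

LL43jd03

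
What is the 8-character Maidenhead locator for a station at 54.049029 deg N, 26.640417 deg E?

Shift to the Maidenhead origin (180°W, 90°S): lon 206.64042, lat 144.04903.
Field: lon ⌊206.64042/20⌋ = 10 → K; lat ⌊144.04903/10⌋ = 14 → O.
Square: lon ⌊6.64042/2⌋ = 3; lat ⌊4.04903/1⌋ = 4.
Subsquare: lon ⌊0.64042/0.0833333⌋ = 7 → h; lat ⌊0.04903/0.0416667⌋ = 1 → b.
Extended square: lon ⌊0.05708/0.00833333⌋ = 6; lat ⌊0.00736/0.00416667⌋ = 1.

KO34hb61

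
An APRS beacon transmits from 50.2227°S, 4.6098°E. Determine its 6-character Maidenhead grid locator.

Offset from 180°W / 90°S: lon 184.6098°, lat 39.7773°.
Field: 184.6098/20 → 9 → J, 39.7773/10 → 3 → D; chars JD.
Square: 4.6098/2 → 2, 9.7773/1 → 9; chars 29.
Subsquare: 0.6098/0.0833333 → 7 → h, 0.7773/0.0416667 → 18 → s; chars hs.

JD29hs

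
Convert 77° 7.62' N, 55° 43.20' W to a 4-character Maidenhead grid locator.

Shift to the Maidenhead origin (180°W, 90°S): lon 124.28, lat 167.13.
Field (20°×10°, letters A–R): lon ⌊124.28/20⌋ = 6 → G; lat ⌊167.13/10⌋ = 16 → Q.
Square (2°×1°, digits 0–9): lon ⌊4.28/2⌋ = 2; lat ⌊7.13/1⌋ = 7.

GQ27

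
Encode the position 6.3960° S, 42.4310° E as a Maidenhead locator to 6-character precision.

LI13fo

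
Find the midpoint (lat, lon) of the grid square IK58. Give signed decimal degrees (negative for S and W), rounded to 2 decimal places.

Field I=8, K=10: +8·20° lon, +10·10° lat → SW at lon -20°, lat 10°.
Square 5, 8: +5·2° lon, +8·1° lat → SW at lon -10°, lat 18°.
Cell spans 2° lon × 1° lat. Centre is SW corner plus half of each.
latitude 18.50, longitude -9.00.

18.50, -9.00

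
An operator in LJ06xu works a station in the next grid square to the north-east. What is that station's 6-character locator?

Longitude subsquare x = 23; +1 → 24, wraps to 0 = a, carry into square.
Longitude square 0; +1 → 1.
Latitude subsquare u = 20; +1 → 21 = v.

LJ16av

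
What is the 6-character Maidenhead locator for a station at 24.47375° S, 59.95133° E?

Shift to the Maidenhead origin (180°W, 90°S): lon 239.9513, lat 65.5263.
Field (20°×10°, letters A–R): 239.9513/20 → 11 → L, 65.5263/10 → 6 → G; chars LG.
Square (2°×1°, digits 0–9): 19.9513/2 → 9, 5.5263/1 → 5; chars 95.
Subsquare (5′×2.5′, letters a–x): 1.9513/0.0833333 → 23 → x, 0.5263/0.0416667 → 12 → m; chars xm.

LG95xm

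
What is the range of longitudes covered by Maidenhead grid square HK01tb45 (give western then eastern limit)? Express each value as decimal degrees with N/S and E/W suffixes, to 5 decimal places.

38.38333° W, 38.37500° W

Field H=7, K=10: +7·20° lon, +10·10° lat → SW at lon -40°, lat 10°.
Square 0, 1: +0·2° lon, +1·1° lat → SW at lon -40°, lat 11°.
Subsquare t=19, b=1: +19·0.0833333° lon, +1·0.0416667° lat → SW at lon -38.4167°, lat 11.0417°.
Extended square 4, 5: +4·0.00833333° lon, +5·0.00416667° lat → SW at lon -38.3833°, lat 11.0625°.
Cell spans 0.00833333° lon × 0.00416667° lat.
west 38.38333° W, east 38.37500° W.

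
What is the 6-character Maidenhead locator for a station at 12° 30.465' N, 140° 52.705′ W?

Add 180° to longitude and 90° to latitude: 39.1216, 102.5078.
Field: 39.1216/20 → 1 → B, 102.5078/10 → 10 → K; chars BK.
Square: 19.1216/2 → 9, 2.5078/1 → 2; chars 92.
Subsquare: 1.1216/0.0833333 → 13 → n, 0.5078/0.0416667 → 12 → m; chars nm.

BK92nm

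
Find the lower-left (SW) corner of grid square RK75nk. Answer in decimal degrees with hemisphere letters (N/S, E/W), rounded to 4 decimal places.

Field R=17, K=10: +17·20° lon, +10·10° lat → SW at lon 160°, lat 10°.
Square 7, 5: +7·2° lon, +5·1° lat → SW at lon 174°, lat 15°.
Subsquare n=13, k=10: +13·0.0833333° lon, +10·0.0416667° lat → SW at lon 175.083°, lat 15.4167°.
latitude 15.4167° N, longitude 175.0833° E.

15.4167° N, 175.0833° E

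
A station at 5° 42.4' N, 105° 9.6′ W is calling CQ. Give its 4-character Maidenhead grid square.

DJ75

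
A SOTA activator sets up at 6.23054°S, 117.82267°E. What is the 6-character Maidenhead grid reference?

Shift to the Maidenhead origin (180°W, 90°S): lon 297.8227, lat 83.7695.
Field: 297.8227/20 → 14 → O, 83.7695/10 → 8 → I; chars OI.
Square: 17.8227/2 → 8, 3.7695/1 → 3; chars 83.
Subsquare: 1.8227/0.0833333 → 21 → v, 0.7695/0.0416667 → 18 → s; chars vs.

OI83vs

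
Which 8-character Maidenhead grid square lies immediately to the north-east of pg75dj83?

PG75dj94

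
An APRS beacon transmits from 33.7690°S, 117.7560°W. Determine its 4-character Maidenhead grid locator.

Add 180° to longitude and 90° to latitude: 62.24, 56.23.
Field: lon ⌊62.24/20⌋ = 3 → D; lat ⌊56.23/10⌋ = 5 → F.
Square: lon ⌊2.24/2⌋ = 1; lat ⌊6.23/1⌋ = 6.

DF16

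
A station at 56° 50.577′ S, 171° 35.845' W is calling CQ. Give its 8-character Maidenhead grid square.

Offset from 180°W / 90°S: lon 8.40258°, lat 33.15705°.
Field: lon ⌊8.40258/20⌋ = 0 → A; lat ⌊33.15705/10⌋ = 3 → D.
Square: lon ⌊8.40258/2⌋ = 4; lat ⌊3.15705/1⌋ = 3.
Subsquare: lon ⌊0.40258/0.0833333⌋ = 4 → e; lat ⌊0.15705/0.0416667⌋ = 3 → d.
Extended square: lon ⌊0.06925/0.00833333⌋ = 8; lat ⌊0.03205/0.00416667⌋ = 7.

AD43ed87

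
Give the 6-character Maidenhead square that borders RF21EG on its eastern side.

RF21fg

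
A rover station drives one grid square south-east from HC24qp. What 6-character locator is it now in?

HC24ro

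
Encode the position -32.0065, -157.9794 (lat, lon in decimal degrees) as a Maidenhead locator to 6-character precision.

BF17ax

Offset from 180°W / 90°S: lon 22.0206°, lat 57.9935°.
Field: lon ⌊22.0206/20⌋ = 1 → B; lat ⌊57.9935/10⌋ = 5 → F.
Square: lon ⌊2.0206/2⌋ = 1; lat ⌊7.9935/1⌋ = 7.
Subsquare: lon ⌊0.0206/0.0833333⌋ = 0 → a; lat ⌊0.9935/0.0416667⌋ = 23 → x.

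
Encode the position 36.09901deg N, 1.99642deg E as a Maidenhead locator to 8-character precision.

JM06xc93

Add 180° to longitude and 90° to latitude: 181.99642, 126.09901.
Field (20°×10°, letters A–R): lon ⌊181.99642/20⌋ = 9 → J; lat ⌊126.09901/10⌋ = 12 → M.
Square (2°×1°, digits 0–9): lon ⌊1.99642/2⌋ = 0; lat ⌊6.09901/1⌋ = 6.
Subsquare (5′×2.5′, letters a–x): lon ⌊1.99642/0.0833333⌋ = 23 → x; lat ⌊0.09901/0.0416667⌋ = 2 → c.
Extended square (30″×15″, digits 0–9): lon ⌊0.07975/0.00833333⌋ = 9; lat ⌊0.01568/0.00416667⌋ = 3.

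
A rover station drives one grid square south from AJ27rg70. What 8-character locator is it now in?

Latitude extended square 0; −1 → -1, wraps to 9, carry into subsquare.
Latitude subsquare g = 6; −1 → 5 = f.
The longitude characters are unchanged.

AJ27rf79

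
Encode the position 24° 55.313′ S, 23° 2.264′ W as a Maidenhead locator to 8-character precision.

Offset from 180°W / 90°S: lon 156.96227°, lat 65.07812°.
Field: 156.96227/20 → 7 → H, 65.07812/10 → 6 → G; chars HG.
Square: 16.96227/2 → 8, 5.07812/1 → 5; chars 85.
Subsquare: 0.96227/0.0833333 → 11 → l, 0.07812/0.0416667 → 1 → b; chars lb.
Extended square: 0.04560/0.00833333 → 5, 0.03645/0.00416667 → 8; chars 58.

HG85lb58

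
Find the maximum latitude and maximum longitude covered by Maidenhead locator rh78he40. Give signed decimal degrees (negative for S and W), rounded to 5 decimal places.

Field R=17, H=7: +17·20° lon, +7·10° lat → SW at lon 160°, lat -20°.
Square 7, 8: +7·2° lon, +8·1° lat → SW at lon 174°, lat -12°.
Subsquare h=7, e=4: +7·0.0833333° lon, +4·0.0416667° lat → SW at lon 174.583°, lat -11.8333°.
Extended square 4, 0: +4·0.00833333° lon, +0·0.00416667° lat → SW at lon 174.617°, lat -11.8333°.
Cell spans 0.00833333° lon × 0.00416667° lat. NE corner is SW corner plus one full cell.
latitude -11.82917, longitude 174.62500.

-11.82917, 174.62500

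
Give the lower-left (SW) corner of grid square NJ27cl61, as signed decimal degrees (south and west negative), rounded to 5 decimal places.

7.46250, 84.21667

Field N=13, J=9: +13·20° lon, +9·10° lat → SW at lon 80°, lat 0°.
Square 2, 7: +2·2° lon, +7·1° lat → SW at lon 84°, lat 7°.
Subsquare c=2, l=11: +2·0.0833333° lon, +11·0.0416667° lat → SW at lon 84.1667°, lat 7.45833°.
Extended square 6, 1: +6·0.00833333° lon, +1·0.00416667° lat → SW at lon 84.2167°, lat 7.4625°.
latitude 7.46250, longitude 84.21667.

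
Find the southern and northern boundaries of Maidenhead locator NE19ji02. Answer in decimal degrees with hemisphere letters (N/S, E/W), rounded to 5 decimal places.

Field N=13, E=4: +13·20° lon, +4·10° lat → SW at lon 80°, lat -50°.
Square 1, 9: +1·2° lon, +9·1° lat → SW at lon 82°, lat -41°.
Subsquare j=9, i=8: +9·0.0833333° lon, +8·0.0416667° lat → SW at lon 82.75°, lat -40.6667°.
Extended square 0, 2: +0·0.00833333° lon, +2·0.00416667° lat → SW at lon 82.75°, lat -40.6583°.
Cell spans 0.00833333° lon × 0.00416667° lat.
south 40.65833° S, north 40.65417° S.

40.65833° S, 40.65417° S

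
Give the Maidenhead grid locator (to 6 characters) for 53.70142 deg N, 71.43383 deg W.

FO43gq

Add 180° to longitude and 90° to latitude: 108.5662, 143.7014.
Field: 108.5662/20 → 5 → F, 143.7014/10 → 14 → O; chars FO.
Square: 8.5662/2 → 4, 3.7014/1 → 3; chars 43.
Subsquare: 0.5662/0.0833333 → 6 → g, 0.7014/0.0416667 → 16 → q; chars gq.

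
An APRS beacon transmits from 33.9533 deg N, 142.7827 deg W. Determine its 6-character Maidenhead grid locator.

BM83ow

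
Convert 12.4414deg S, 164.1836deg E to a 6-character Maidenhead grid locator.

RH27cn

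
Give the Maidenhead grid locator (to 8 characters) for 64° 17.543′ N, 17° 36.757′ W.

IP14eh60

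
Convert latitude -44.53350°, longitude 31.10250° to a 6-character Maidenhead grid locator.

Shift to the Maidenhead origin (180°W, 90°S): lon 211.1025, lat 45.4665.
Field: lon ⌊211.1025/20⌋ = 10 → K; lat ⌊45.4665/10⌋ = 4 → E.
Square: lon ⌊11.1025/2⌋ = 5; lat ⌊5.4665/1⌋ = 5.
Subsquare: lon ⌊1.1025/0.0833333⌋ = 13 → n; lat ⌊0.4665/0.0416667⌋ = 11 → l.

KE55nl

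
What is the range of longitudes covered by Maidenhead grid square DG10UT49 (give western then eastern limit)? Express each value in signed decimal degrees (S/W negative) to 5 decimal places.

-116.30000, -116.29167

Field D=3, G=6: +3·20° lon, +6·10° lat → SW at lon -120°, lat -30°.
Square 1, 0: +1·2° lon, +0·1° lat → SW at lon -118°, lat -30°.
Subsquare u=20, t=19: +20·0.0833333° lon, +19·0.0416667° lat → SW at lon -116.333°, lat -29.2083°.
Extended square 4, 9: +4·0.00833333° lon, +9·0.00416667° lat → SW at lon -116.3°, lat -29.1708°.
Cell spans 0.00833333° lon × 0.00416667° lat.
west -116.30000, east -116.29167.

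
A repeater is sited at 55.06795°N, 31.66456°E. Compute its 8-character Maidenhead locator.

KO55tb96

Shift to the Maidenhead origin (180°W, 90°S): lon 211.66456, lat 145.06795.
Field: lon ⌊211.66456/20⌋ = 10 → K; lat ⌊145.06795/10⌋ = 14 → O.
Square: lon ⌊11.66456/2⌋ = 5; lat ⌊5.06795/1⌋ = 5.
Subsquare: lon ⌊1.66456/0.0833333⌋ = 19 → t; lat ⌊0.06795/0.0416667⌋ = 1 → b.
Extended square: lon ⌊0.08123/0.00833333⌋ = 9; lat ⌊0.02628/0.00416667⌋ = 6.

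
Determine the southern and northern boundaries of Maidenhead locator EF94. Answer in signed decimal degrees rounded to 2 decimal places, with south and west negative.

-36.00, -35.00

Field E=4, F=5: +4·20° lon, +5·10° lat → SW at lon -100°, lat -40°.
Square 9, 4: +9·2° lon, +4·1° lat → SW at lon -82°, lat -36°.
Cell spans 2° lon × 1° lat.
south -36.00, north -35.00.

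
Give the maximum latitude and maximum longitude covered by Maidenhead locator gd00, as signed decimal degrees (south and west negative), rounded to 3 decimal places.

Field G=6, D=3: +6·20° lon, +3·10° lat → SW at lon -60°, lat -60°.
Square 0, 0: +0·2° lon, +0·1° lat → SW at lon -60°, lat -60°.
Cell spans 2° lon × 1° lat. NE corner is SW corner plus one full cell.
latitude -59.000, longitude -58.000.

-59.000, -58.000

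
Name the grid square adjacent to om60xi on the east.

OM70ai

Longitude subsquare x = 23; +1 → 24, wraps to 0 = a, carry into square.
Longitude square 6; +1 → 7.
The latitude characters are unchanged.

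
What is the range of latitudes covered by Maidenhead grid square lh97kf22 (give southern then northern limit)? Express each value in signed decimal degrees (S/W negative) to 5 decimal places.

-12.78333, -12.77917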